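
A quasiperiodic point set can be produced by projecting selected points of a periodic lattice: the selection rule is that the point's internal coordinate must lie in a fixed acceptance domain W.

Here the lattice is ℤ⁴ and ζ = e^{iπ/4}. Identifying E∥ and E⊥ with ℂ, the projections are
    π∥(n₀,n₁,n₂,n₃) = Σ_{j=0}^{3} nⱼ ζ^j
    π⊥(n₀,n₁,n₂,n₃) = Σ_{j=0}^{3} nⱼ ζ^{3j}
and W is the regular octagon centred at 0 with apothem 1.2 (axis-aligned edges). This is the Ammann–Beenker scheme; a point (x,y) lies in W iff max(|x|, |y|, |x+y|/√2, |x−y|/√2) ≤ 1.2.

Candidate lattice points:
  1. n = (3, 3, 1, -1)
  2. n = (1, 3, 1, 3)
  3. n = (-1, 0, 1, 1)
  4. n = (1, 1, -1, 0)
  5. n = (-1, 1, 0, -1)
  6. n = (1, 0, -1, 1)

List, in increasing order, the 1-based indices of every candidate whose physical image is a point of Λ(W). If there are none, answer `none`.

1, 3

π⊥(n) = n₀ + n₁ζ³ + n₂ζ⁶ + n₃ζ⁹ where ζ = e^{iπ/4}.
#1 (3, 3, 1, -1): internal (0.171573, 0.414214); octagon support 0.414214 vs apothem 1.2 → ∈ W
#2 (1, 3, 1, 3): internal (1.000000, 3.242641); octagon support 3.242641 vs apothem 1.2 → ∉ W
#3 (-1, 0, 1, 1): internal (-0.292893, -0.292893); octagon support 0.414214 vs apothem 1.2 → ∈ W
#4 (1, 1, -1, 0): internal (0.292893, 1.707107); octagon support 1.707107 vs apothem 1.2 → ∉ W
#5 (-1, 1, 0, -1): internal (-2.414214, 0.000000); octagon support 2.414214 vs apothem 1.2 → ∉ W
#6 (1, 0, -1, 1): internal (1.707107, 1.707107); octagon support 2.414214 vs apothem 1.2 → ∉ W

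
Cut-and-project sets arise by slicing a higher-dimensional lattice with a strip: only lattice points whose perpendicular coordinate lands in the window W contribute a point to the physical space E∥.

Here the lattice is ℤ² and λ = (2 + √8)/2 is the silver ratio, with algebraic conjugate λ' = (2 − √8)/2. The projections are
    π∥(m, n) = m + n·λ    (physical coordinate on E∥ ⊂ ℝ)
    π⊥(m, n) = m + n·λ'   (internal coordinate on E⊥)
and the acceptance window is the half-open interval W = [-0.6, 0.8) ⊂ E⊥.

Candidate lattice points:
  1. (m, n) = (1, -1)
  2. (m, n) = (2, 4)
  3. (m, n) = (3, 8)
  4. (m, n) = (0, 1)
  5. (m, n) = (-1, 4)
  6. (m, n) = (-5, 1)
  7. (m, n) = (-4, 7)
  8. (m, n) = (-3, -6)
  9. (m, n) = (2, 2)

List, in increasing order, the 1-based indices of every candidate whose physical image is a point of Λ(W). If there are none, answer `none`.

Compute λ' = (2−√8)/2 = -0.41421, so π⊥(m,n) = m -0.41421·n.
[1] lift (1,-1): star map gives 1.41421; window check -0.6 ≤ 1.41421 < 0.8 is false → out
[2] lift (2,4): star map gives 0.34315; window check -0.6 ≤ 0.34315 < 0.8 is true → IN Λ
[3] lift (3,8): star map gives -0.31371; window check -0.6 ≤ -0.31371 < 0.8 is true → IN Λ
[4] lift (0,1): star map gives -0.41421; window check -0.6 ≤ -0.41421 < 0.8 is true → IN Λ
[5] lift (-1,4): star map gives -2.65685; window check -0.6 ≤ -2.65685 < 0.8 is false → out
[6] lift (-5,1): star map gives -5.41421; window check -0.6 ≤ -5.41421 < 0.8 is false → out
[7] lift (-4,7): star map gives -6.89949; window check -0.6 ≤ -6.89949 < 0.8 is false → out
[8] lift (-3,-6): star map gives -0.51472; window check -0.6 ≤ -0.51472 < 0.8 is true → IN Λ
[9] lift (2,2): star map gives 1.17157; window check -0.6 ≤ 1.17157 < 0.8 is false → out

2, 3, 4, 8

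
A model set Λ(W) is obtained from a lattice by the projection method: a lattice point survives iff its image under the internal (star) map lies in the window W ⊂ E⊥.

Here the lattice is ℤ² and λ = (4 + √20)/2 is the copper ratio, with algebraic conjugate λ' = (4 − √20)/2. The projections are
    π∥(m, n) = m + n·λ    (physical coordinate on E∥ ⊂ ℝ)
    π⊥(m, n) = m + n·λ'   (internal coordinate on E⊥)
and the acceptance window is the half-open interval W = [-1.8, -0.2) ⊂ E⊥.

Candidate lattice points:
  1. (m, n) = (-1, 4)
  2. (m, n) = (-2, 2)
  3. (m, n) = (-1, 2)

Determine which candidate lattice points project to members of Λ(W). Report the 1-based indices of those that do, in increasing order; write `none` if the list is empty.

Numerically λ ≈ 4.23607 and λ' = −1/λ ≈ -0.23607.
#1 (-1,4): internal coord -1 + (4)·λ' = -1.94427; -1.94427 ∉ [-1.8, -0.2) → out
#2 (-2,2): internal coord -2 + (2)·λ' = -2.47214; -2.47214 ∉ [-1.8, -0.2) → out
#3 (-1,2): internal coord -1 + (2)·λ' = -1.47214; -1.47214 ∈ [-1.8, -0.2) → IN Λ

3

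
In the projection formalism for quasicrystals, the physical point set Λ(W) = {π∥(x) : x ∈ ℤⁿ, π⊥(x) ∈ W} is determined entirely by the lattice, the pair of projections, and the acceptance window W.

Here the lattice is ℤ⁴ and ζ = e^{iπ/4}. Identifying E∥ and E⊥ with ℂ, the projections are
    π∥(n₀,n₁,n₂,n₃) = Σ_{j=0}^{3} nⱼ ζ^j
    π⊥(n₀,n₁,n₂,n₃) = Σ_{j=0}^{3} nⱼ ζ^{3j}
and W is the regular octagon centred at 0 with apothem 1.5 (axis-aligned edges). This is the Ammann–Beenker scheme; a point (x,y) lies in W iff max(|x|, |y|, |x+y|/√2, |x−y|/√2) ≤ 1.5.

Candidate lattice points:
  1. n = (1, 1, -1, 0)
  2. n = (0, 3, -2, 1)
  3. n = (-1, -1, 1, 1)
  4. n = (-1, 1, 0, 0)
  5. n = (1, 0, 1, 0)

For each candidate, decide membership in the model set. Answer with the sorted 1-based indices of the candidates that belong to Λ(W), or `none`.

3, 5

With ζ = e^{iπ/4} the internal vectors are ζ^0,ζ^3,ζ^6,ζ^9.
candidate 1: n = (1, 1, -1, 0) → π⊥ ≈ (+0.292893, +1.707107); max(|x|,|y|,|x±y|/√2) = 1.707107 > 1.5 ⇒ ∉ W
candidate 2: n = (0, 3, -2, 1) → π⊥ ≈ (-1.414214, +4.828427); max(|x|,|y|,|x±y|/√2) = 4.828427 > 1.5 ⇒ ∉ W
candidate 3: n = (-1, -1, 1, 1) → π⊥ ≈ (+0.414214, -1.000000); max(|x|,|y|,|x±y|/√2) = 1.000000 ≤ 1.5 ⇒ ∈ W
candidate 4: n = (-1, 1, 0, 0) → π⊥ ≈ (-1.707107, +0.707107); max(|x|,|y|,|x±y|/√2) = 1.707107 > 1.5 ⇒ ∉ W
candidate 5: n = (1, 0, 1, 0) → π⊥ ≈ (+1.000000, -1.000000); max(|x|,|y|,|x±y|/√2) = 1.414214 ≤ 1.5 ⇒ ∈ W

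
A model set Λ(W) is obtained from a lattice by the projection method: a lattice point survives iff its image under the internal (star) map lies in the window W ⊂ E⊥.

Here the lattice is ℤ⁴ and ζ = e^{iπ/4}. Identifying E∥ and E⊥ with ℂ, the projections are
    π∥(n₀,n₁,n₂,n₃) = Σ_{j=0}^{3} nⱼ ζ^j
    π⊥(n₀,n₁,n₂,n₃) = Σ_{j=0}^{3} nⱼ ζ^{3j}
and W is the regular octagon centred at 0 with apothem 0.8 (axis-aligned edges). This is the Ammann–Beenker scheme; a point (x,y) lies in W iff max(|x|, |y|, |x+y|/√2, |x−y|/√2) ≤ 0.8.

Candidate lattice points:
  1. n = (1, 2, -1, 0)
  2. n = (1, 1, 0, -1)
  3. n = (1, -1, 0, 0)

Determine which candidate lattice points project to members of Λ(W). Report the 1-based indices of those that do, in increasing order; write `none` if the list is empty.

2

Internal map: ζ^{3j} for j=0..3 gives (1,0), (−√2/2,√2/2), (0,−1), (√2/2,√2/2).
candidate 1: n = (1, 2, -1, 0) → π⊥ ≈ (-0.414214, +2.414214); max(|x|,|y|,|x±y|/√2) = 2.414214 > 0.8 ⇒ ∉ W
candidate 2: n = (1, 1, 0, -1) → π⊥ ≈ (-0.414214, +0.000000); max(|x|,|y|,|x±y|/√2) = 0.414214 ≤ 0.8 ⇒ ∈ W
candidate 3: n = (1, -1, 0, 0) → π⊥ ≈ (+1.707107, -0.707107); max(|x|,|y|,|x±y|/√2) = 1.707107 > 0.8 ⇒ ∉ W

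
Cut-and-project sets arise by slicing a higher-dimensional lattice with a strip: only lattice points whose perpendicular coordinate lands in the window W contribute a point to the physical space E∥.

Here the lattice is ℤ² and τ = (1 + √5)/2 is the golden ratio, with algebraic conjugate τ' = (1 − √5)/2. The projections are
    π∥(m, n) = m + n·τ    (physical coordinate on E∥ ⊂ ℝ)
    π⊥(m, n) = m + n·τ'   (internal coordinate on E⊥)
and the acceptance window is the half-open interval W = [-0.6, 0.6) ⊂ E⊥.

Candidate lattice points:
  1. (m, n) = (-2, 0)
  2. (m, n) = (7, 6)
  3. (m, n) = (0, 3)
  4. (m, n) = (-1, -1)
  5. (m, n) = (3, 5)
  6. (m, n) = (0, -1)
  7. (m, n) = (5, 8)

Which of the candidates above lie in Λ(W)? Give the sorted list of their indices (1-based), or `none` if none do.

4, 5, 7

Numerically τ ≈ 1.61803 and τ' = −1/τ ≈ -0.61803.
[1] lift (-2,0): star map gives -2.00000; window check -0.6 ≤ -2.00000 < 0.6 is false → out
[2] lift (7,6): star map gives 3.29180; window check -0.6 ≤ 3.29180 < 0.6 is false → out
[3] lift (0,3): star map gives -1.85410; window check -0.6 ≤ -1.85410 < 0.6 is false → out
[4] lift (-1,-1): star map gives -0.38197; window check -0.6 ≤ -0.38197 < 0.6 is true → IN Λ
[5] lift (3,5): star map gives -0.09017; window check -0.6 ≤ -0.09017 < 0.6 is true → IN Λ
[6] lift (0,-1): star map gives 0.61803; window check -0.6 ≤ 0.61803 < 0.6 is false → out
[7] lift (5,8): star map gives 0.05573; window check -0.6 ≤ 0.05573 < 0.6 is true → IN Λ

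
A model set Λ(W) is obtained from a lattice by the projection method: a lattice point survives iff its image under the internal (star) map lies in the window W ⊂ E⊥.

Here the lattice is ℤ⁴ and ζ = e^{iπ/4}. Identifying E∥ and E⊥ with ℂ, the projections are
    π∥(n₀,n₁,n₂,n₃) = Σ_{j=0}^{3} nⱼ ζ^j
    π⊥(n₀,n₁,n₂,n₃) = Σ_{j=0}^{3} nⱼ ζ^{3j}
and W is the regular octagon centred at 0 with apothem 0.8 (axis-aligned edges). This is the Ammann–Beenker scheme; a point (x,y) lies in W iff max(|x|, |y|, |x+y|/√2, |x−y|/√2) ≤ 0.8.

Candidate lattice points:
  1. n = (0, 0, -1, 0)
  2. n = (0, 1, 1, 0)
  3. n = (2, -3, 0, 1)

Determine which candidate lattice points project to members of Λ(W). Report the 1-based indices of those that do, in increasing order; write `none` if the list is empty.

2

With ζ = e^{iπ/4} the internal vectors are ζ^0,ζ^3,ζ^6,ζ^9.
#1 (0, 0, -1, 0): internal (0.00000, 1.00000); octagon support 1.00000 vs apothem 0.8 → ∉ W
#2 (0, 1, 1, 0): internal (-0.70711, -0.29289); octagon support 0.70711 vs apothem 0.8 → ∈ W
#3 (2, -3, 0, 1): internal (4.82843, -1.41421); octagon support 4.82843 vs apothem 0.8 → ∉ W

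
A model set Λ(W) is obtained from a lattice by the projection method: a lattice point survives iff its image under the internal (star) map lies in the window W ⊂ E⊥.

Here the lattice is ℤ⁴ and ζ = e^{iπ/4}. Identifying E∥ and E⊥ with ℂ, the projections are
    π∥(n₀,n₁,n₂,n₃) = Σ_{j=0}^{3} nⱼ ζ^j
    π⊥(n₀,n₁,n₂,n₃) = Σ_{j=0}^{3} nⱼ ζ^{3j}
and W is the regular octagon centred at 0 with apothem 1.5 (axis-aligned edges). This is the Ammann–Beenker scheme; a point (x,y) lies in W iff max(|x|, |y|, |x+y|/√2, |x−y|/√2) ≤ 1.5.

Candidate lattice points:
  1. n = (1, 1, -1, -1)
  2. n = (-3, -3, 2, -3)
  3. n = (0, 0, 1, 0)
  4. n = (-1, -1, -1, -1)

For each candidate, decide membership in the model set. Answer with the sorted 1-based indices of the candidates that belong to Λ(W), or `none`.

1, 3, 4

Internal map: ζ^{3j} for j=0..3 gives (1,0), (−√2/2,√2/2), (0,−1), (√2/2,√2/2).
candidate 1: n = (1, 1, -1, -1) → π⊥ ≈ (-0.4142, +1.0000); max(|x|,|y|,|x±y|/√2) = 1.0000 ≤ 1.5 ⇒ ∈ W
candidate 2: n = (-3, -3, 2, -3) → π⊥ ≈ (-3.0000, -6.2426); max(|x|,|y|,|x±y|/√2) = 6.5355 > 1.5 ⇒ ∉ W
candidate 3: n = (0, 0, 1, 0) → π⊥ ≈ (+0.0000, -1.0000); max(|x|,|y|,|x±y|/√2) = 1.0000 ≤ 1.5 ⇒ ∈ W
candidate 4: n = (-1, -1, -1, -1) → π⊥ ≈ (-1.0000, -0.4142); max(|x|,|y|,|x±y|/√2) = 1.0000 ≤ 1.5 ⇒ ∈ W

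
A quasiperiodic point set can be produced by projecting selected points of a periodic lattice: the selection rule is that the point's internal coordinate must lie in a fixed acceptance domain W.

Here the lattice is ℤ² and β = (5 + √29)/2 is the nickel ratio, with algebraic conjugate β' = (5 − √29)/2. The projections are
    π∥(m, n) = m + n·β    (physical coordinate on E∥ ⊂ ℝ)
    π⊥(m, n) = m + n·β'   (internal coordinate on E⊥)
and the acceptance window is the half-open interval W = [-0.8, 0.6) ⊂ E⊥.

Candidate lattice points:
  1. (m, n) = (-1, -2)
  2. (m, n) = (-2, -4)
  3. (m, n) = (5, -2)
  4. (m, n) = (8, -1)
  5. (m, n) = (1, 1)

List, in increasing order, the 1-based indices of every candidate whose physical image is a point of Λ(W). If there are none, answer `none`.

1

Numerically β ≈ 5.1926 and β' = −1/β ≈ -0.1926.
[1] lift (-1,-2): star map gives -0.6148; window check -0.8 ≤ -0.6148 < 0.6 is true → IN Λ
[2] lift (-2,-4): star map gives -1.2297; window check -0.8 ≤ -1.2297 < 0.6 is false → out
[3] lift (5,-2): star map gives 5.3852; window check -0.8 ≤ 5.3852 < 0.6 is false → out
[4] lift (8,-1): star map gives 8.1926; window check -0.8 ≤ 8.1926 < 0.6 is false → out
[5] lift (1,1): star map gives 0.8074; window check -0.8 ≤ 0.8074 < 0.6 is false → out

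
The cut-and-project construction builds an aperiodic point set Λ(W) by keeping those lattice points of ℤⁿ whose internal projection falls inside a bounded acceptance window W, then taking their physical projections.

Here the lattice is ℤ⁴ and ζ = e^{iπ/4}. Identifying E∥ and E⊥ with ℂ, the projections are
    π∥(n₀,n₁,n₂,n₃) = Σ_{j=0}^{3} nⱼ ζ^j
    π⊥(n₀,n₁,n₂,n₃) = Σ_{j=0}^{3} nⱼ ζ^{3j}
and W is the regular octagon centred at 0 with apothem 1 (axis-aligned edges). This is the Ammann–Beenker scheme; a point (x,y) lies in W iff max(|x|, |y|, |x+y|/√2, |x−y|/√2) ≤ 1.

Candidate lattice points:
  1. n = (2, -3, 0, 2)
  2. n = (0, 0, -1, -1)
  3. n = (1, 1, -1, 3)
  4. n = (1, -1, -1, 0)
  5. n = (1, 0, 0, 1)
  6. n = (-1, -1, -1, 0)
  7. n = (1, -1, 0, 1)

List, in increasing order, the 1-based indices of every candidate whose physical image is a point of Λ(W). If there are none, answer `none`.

π⊥(n) = n₀ + n₁ζ³ + n₂ζ⁶ + n₃ζ⁹ where ζ = e^{iπ/4}.
candidate 1: n = (2, -3, 0, 2) → π⊥ ≈ (+5.5355, -0.7071); max(|x|,|y|,|x±y|/√2) = 5.5355 > 1 ⇒ ∉ W
candidate 2: n = (0, 0, -1, -1) → π⊥ ≈ (-0.7071, +0.2929); max(|x|,|y|,|x±y|/√2) = 0.7071 ≤ 1 ⇒ ∈ W
candidate 3: n = (1, 1, -1, 3) → π⊥ ≈ (+2.4142, +3.8284); max(|x|,|y|,|x±y|/√2) = 4.4142 > 1 ⇒ ∉ W
candidate 4: n = (1, -1, -1, 0) → π⊥ ≈ (+1.7071, +0.2929); max(|x|,|y|,|x±y|/√2) = 1.7071 > 1 ⇒ ∉ W
candidate 5: n = (1, 0, 0, 1) → π⊥ ≈ (+1.7071, +0.7071); max(|x|,|y|,|x±y|/√2) = 1.7071 > 1 ⇒ ∉ W
candidate 6: n = (-1, -1, -1, 0) → π⊥ ≈ (-0.2929, +0.2929); max(|x|,|y|,|x±y|/√2) = 0.4142 ≤ 1 ⇒ ∈ W
candidate 7: n = (1, -1, 0, 1) → π⊥ ≈ (+2.4142, +0.0000); max(|x|,|y|,|x±y|/√2) = 2.4142 > 1 ⇒ ∉ W

2, 6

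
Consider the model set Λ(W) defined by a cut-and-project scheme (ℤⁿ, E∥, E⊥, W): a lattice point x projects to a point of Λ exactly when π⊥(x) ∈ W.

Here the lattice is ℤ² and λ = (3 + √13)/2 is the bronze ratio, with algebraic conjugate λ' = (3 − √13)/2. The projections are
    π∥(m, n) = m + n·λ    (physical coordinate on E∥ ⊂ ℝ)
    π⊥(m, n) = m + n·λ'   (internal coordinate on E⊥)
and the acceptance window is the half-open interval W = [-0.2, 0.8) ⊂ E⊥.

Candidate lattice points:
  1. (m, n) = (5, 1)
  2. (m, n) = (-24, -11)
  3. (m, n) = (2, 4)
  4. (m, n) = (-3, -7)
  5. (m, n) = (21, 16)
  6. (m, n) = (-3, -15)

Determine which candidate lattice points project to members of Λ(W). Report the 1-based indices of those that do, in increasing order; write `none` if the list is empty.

3

λ' = (3−√13)/2 ≈ -0.3028.
#1 (5,1): internal coord 5 + (1)·λ' = +4.6972; +4.6972 ∉ [-0.2, 0.8) → out
#2 (-24,-11): internal coord -24 + (-11)·λ' = -20.6695; -20.6695 ∉ [-0.2, 0.8) → out
#3 (2,4): internal coord 2 + (4)·λ' = +0.7889; +0.7889 ∈ [-0.2, 0.8) → IN Λ
#4 (-3,-7): internal coord -3 + (-7)·λ' = -0.8806; -0.8806 ∉ [-0.2, 0.8) → out
#5 (21,16): internal coord 21 + (16)·λ' = +16.1556; +16.1556 ∉ [-0.2, 0.8) → out
#6 (-3,-15): internal coord -3 + (-15)·λ' = +1.5416; +1.5416 ∉ [-0.2, 0.8) → out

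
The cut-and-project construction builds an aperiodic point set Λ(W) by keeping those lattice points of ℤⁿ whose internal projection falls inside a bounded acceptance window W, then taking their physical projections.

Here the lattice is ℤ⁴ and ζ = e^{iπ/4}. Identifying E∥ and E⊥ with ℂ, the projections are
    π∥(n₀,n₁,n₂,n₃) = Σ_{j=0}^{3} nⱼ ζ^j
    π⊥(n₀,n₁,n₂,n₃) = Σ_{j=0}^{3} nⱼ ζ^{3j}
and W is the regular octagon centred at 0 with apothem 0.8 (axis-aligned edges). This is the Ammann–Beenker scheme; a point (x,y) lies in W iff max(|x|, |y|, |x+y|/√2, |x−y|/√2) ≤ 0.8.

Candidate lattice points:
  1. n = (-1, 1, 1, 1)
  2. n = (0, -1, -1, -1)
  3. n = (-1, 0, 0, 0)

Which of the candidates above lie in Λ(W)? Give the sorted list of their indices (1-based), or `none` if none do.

2

π⊥(n) = n₀ + n₁ζ³ + n₂ζ⁶ + n₃ζ⁹ where ζ = e^{iπ/4}.
candidate 1: n = (-1, 1, 1, 1) → π⊥ ≈ (-1.00000, +0.41421); max(|x|,|y|,|x±y|/√2) = 1.00000 > 0.8 ⇒ ∉ W
candidate 2: n = (0, -1, -1, -1) → π⊥ ≈ (+0.00000, -0.41421); max(|x|,|y|,|x±y|/√2) = 0.41421 ≤ 0.8 ⇒ ∈ W
candidate 3: n = (-1, 0, 0, 0) → π⊥ ≈ (-1.00000, +0.00000); max(|x|,|y|,|x±y|/√2) = 1.00000 > 0.8 ⇒ ∉ W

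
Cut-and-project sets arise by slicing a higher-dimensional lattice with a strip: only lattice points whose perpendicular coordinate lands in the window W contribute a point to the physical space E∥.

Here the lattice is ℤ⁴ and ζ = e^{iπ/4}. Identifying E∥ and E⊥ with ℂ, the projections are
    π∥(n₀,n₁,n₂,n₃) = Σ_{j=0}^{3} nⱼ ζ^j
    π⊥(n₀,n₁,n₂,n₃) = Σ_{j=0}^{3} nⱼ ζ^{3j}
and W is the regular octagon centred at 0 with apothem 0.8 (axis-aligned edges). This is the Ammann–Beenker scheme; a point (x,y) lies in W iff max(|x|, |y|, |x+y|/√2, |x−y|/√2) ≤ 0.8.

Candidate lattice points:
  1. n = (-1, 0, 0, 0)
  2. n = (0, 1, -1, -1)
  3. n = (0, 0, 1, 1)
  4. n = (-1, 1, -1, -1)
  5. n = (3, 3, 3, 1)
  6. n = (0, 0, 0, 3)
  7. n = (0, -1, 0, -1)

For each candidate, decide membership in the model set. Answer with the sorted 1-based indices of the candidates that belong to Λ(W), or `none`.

3

Internal map: ζ^{3j} for j=0..3 gives (1,0), (−√2/2,√2/2), (0,−1), (√2/2,√2/2).
#1 (-1, 0, 0, 0): internal (-1.00000, 0.00000); octagon support 1.00000 vs apothem 0.8 → ∉ W
#2 (0, 1, -1, -1): internal (-1.41421, 1.00000); octagon support 1.70711 vs apothem 0.8 → ∉ W
#3 (0, 0, 1, 1): internal (0.70711, -0.29289); octagon support 0.70711 vs apothem 0.8 → ∈ W
#4 (-1, 1, -1, -1): internal (-2.41421, 1.00000); octagon support 2.41421 vs apothem 0.8 → ∉ W
#5 (3, 3, 3, 1): internal (1.58579, -0.17157); octagon support 1.58579 vs apothem 0.8 → ∉ W
#6 (0, 0, 0, 3): internal (2.12132, 2.12132); octagon support 3.00000 vs apothem 0.8 → ∉ W
#7 (0, -1, 0, -1): internal (0.00000, -1.41421); octagon support 1.41421 vs apothem 0.8 → ∉ W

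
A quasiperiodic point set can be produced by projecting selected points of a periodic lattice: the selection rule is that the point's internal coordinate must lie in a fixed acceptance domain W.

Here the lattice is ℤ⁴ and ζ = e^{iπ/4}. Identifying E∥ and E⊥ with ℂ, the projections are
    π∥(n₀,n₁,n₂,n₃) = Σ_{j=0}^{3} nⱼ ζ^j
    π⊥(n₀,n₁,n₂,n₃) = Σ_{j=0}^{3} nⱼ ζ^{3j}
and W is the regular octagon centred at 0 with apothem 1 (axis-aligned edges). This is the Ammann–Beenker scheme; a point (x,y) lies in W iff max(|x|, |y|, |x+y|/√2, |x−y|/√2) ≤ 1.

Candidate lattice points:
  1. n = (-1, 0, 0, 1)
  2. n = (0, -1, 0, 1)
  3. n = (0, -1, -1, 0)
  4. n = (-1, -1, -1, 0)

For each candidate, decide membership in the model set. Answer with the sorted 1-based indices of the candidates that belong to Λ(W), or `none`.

1, 3, 4

With ζ = e^{iπ/4} the internal vectors are ζ^0,ζ^3,ζ^6,ζ^9.
candidate 1: n = (-1, 0, 0, 1) → π⊥ ≈ (-0.29289, +0.70711); max(|x|,|y|,|x±y|/√2) = 0.70711 ≤ 1 ⇒ ∈ W
candidate 2: n = (0, -1, 0, 1) → π⊥ ≈ (+1.41421, +0.00000); max(|x|,|y|,|x±y|/√2) = 1.41421 > 1 ⇒ ∉ W
candidate 3: n = (0, -1, -1, 0) → π⊥ ≈ (+0.70711, +0.29289); max(|x|,|y|,|x±y|/√2) = 0.70711 ≤ 1 ⇒ ∈ W
candidate 4: n = (-1, -1, -1, 0) → π⊥ ≈ (-0.29289, +0.29289); max(|x|,|y|,|x±y|/√2) = 0.41421 ≤ 1 ⇒ ∈ W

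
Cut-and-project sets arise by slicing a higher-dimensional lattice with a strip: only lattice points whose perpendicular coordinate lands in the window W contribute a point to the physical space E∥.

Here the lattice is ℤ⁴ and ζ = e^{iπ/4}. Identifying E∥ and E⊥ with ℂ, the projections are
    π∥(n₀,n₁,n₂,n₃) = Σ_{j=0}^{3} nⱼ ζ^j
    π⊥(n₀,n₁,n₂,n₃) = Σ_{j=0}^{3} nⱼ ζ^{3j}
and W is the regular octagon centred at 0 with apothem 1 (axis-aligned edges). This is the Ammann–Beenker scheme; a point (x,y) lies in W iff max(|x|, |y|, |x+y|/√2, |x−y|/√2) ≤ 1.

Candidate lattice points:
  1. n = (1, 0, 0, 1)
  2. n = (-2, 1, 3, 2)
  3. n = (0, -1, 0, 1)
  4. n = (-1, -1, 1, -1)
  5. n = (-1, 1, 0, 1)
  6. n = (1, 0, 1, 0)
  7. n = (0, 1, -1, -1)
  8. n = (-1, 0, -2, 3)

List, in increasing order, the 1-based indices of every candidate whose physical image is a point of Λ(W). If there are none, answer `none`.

none

π⊥(n) = n₀ + n₁ζ³ + n₂ζ⁶ + n₃ζ⁹ where ζ = e^{iπ/4}.
#1 (1, 0, 0, 1): internal (1.707107, 0.707107); octagon support 1.707107 vs apothem 1 → ∉ W
#2 (-2, 1, 3, 2): internal (-1.292893, -0.878680); octagon support 1.535534 vs apothem 1 → ∉ W
#3 (0, -1, 0, 1): internal (1.414214, 0.000000); octagon support 1.414214 vs apothem 1 → ∉ W
#4 (-1, -1, 1, -1): internal (-1.000000, -2.414214); octagon support 2.414214 vs apothem 1 → ∉ W
#5 (-1, 1, 0, 1): internal (-1.000000, 1.414214); octagon support 1.707107 vs apothem 1 → ∉ W
#6 (1, 0, 1, 0): internal (1.000000, -1.000000); octagon support 1.414214 vs apothem 1 → ∉ W
#7 (0, 1, -1, -1): internal (-1.414214, 1.000000); octagon support 1.707107 vs apothem 1 → ∉ W
#8 (-1, 0, -2, 3): internal (1.121320, 4.121320); octagon support 4.121320 vs apothem 1 → ∉ W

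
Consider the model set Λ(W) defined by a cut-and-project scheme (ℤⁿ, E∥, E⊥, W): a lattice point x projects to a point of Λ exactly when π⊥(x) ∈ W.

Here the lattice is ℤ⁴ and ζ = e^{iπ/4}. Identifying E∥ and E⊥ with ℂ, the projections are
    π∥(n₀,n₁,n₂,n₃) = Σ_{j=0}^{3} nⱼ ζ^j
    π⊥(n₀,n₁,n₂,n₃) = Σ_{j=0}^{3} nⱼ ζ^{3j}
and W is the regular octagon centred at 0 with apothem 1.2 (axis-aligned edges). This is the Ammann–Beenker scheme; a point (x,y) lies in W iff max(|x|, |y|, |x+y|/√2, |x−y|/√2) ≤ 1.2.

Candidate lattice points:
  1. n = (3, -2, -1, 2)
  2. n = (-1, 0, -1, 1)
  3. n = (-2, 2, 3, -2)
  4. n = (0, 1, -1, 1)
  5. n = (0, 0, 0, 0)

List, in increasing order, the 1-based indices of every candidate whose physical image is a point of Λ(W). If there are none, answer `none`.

Internal map: ζ^{3j} for j=0..3 gives (1,0), (−√2/2,√2/2), (0,−1), (√2/2,√2/2).
candidate 1: n = (3, -2, -1, 2) → π⊥ ≈ (+5.828427, +1.000000); max(|x|,|y|,|x±y|/√2) = 5.828427 > 1.2 ⇒ ∉ W
candidate 2: n = (-1, 0, -1, 1) → π⊥ ≈ (-0.292893, +1.707107); max(|x|,|y|,|x±y|/√2) = 1.707107 > 1.2 ⇒ ∉ W
candidate 3: n = (-2, 2, 3, -2) → π⊥ ≈ (-4.828427, -3.000000); max(|x|,|y|,|x±y|/√2) = 5.535534 > 1.2 ⇒ ∉ W
candidate 4: n = (0, 1, -1, 1) → π⊥ ≈ (+0.000000, +2.414214); max(|x|,|y|,|x±y|/√2) = 2.414214 > 1.2 ⇒ ∉ W
candidate 5: n = (0, 0, 0, 0) → π⊥ ≈ (+0.000000, +0.000000); max(|x|,|y|,|x±y|/√2) = 0.000000 ≤ 1.2 ⇒ ∈ W

5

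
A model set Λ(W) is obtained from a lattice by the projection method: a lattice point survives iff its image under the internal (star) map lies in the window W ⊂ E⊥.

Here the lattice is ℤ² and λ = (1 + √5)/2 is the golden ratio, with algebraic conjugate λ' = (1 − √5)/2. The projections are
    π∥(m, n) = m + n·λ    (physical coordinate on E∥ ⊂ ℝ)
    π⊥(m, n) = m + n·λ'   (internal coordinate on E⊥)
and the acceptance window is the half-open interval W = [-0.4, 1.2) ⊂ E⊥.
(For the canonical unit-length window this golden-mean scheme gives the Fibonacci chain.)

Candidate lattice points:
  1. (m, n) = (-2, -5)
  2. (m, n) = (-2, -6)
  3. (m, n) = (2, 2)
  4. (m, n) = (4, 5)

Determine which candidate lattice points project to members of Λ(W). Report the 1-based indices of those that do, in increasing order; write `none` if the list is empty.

λ' = (1−√5)/2 ≈ -0.61803.
[1] lift (-2,-5): star map gives 1.09017; window check -0.4 ≤ 1.09017 < 1.2 is true → IN Λ
[2] lift (-2,-6): star map gives 1.70820; window check -0.4 ≤ 1.70820 < 1.2 is false → out
[3] lift (2,2): star map gives 0.76393; window check -0.4 ≤ 0.76393 < 1.2 is true → IN Λ
[4] lift (4,5): star map gives 0.90983; window check -0.4 ≤ 0.90983 < 1.2 is true → IN Λ

1, 3, 4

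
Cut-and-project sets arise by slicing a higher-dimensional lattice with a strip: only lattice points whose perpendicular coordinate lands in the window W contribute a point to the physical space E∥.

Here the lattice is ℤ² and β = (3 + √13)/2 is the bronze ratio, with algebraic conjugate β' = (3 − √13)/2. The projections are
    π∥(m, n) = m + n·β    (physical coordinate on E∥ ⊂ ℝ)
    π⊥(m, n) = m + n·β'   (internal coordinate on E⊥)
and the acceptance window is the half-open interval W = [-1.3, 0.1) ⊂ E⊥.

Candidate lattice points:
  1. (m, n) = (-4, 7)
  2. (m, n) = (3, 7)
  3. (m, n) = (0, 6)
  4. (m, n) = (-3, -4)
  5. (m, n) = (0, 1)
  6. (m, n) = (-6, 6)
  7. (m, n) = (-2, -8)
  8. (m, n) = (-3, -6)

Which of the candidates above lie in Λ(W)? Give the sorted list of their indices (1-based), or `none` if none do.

5, 8

β' = (3−√13)/2 ≈ -0.30278.
#1 (-4,7): internal coord -4 + (7)·β' = -6.11943; -6.11943 ∉ [-1.3, 0.1) → out
#2 (3,7): internal coord 3 + (7)·β' = +0.88057; +0.88057 ∉ [-1.3, 0.1) → out
#3 (0,6): internal coord 0 + (6)·β' = -1.81665; -1.81665 ∉ [-1.3, 0.1) → out
#4 (-3,-4): internal coord -3 + (-4)·β' = -1.78890; -1.78890 ∉ [-1.3, 0.1) → out
#5 (0,1): internal coord 0 + (1)·β' = -0.30278; -0.30278 ∈ [-1.3, 0.1) → IN Λ
#6 (-6,6): internal coord -6 + (6)·β' = -7.81665; -7.81665 ∉ [-1.3, 0.1) → out
#7 (-2,-8): internal coord -2 + (-8)·β' = +0.42221; +0.42221 ∉ [-1.3, 0.1) → out
#8 (-3,-6): internal coord -3 + (-6)·β' = -1.18335; -1.18335 ∈ [-1.3, 0.1) → IN Λ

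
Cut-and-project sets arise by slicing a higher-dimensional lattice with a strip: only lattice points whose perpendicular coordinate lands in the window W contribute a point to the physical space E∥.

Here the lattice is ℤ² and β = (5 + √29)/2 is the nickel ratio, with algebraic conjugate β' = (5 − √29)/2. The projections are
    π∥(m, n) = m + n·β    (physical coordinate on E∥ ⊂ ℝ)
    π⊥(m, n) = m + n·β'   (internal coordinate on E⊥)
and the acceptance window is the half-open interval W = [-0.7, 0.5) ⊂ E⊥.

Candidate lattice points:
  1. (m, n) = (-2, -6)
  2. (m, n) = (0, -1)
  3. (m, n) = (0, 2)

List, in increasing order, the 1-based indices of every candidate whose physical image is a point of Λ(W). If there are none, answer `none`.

Compute β' = (5−√29)/2 = -0.19258, so π⊥(m,n) = m -0.19258·n.
[1] lift (-2,-6): star map gives -0.84451; window check -0.7 ≤ -0.84451 < 0.5 is false → out
[2] lift (0,-1): star map gives 0.19258; window check -0.7 ≤ 0.19258 < 0.5 is true → IN Λ
[3] lift (0,2): star map gives -0.38516; window check -0.7 ≤ -0.38516 < 0.5 is true → IN Λ

2, 3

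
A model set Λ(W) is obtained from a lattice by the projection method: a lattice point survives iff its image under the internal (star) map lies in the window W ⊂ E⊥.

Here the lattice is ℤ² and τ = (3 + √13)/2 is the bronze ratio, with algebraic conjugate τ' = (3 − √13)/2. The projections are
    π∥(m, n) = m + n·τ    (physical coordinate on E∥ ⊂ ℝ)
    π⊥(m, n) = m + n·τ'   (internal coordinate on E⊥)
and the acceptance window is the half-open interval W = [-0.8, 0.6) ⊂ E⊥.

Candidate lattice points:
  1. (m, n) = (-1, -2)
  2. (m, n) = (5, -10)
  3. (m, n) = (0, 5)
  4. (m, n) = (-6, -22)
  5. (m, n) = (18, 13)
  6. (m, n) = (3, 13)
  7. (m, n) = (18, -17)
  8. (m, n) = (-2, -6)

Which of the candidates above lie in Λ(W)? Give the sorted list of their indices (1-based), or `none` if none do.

Compute τ' = (3−√13)/2 = -0.3028, so π⊥(m,n) = m -0.3028·n.
[1] lift (-1,-2): star map gives -0.3944; window check -0.8 ≤ -0.3944 < 0.6 is true → IN Λ
[2] lift (5,-10): star map gives 8.0278; window check -0.8 ≤ 8.0278 < 0.6 is false → out
[3] lift (0,5): star map gives -1.5139; window check -0.8 ≤ -1.5139 < 0.6 is false → out
[4] lift (-6,-22): star map gives 0.6611; window check -0.8 ≤ 0.6611 < 0.6 is false → out
[5] lift (18,13): star map gives 14.0639; window check -0.8 ≤ 14.0639 < 0.6 is false → out
[6] lift (3,13): star map gives -0.9361; window check -0.8 ≤ -0.9361 < 0.6 is false → out
[7] lift (18,-17): star map gives 23.1472; window check -0.8 ≤ 23.1472 < 0.6 is false → out
[8] lift (-2,-6): star map gives -0.1833; window check -0.8 ≤ -0.1833 < 0.6 is true → IN Λ

1, 8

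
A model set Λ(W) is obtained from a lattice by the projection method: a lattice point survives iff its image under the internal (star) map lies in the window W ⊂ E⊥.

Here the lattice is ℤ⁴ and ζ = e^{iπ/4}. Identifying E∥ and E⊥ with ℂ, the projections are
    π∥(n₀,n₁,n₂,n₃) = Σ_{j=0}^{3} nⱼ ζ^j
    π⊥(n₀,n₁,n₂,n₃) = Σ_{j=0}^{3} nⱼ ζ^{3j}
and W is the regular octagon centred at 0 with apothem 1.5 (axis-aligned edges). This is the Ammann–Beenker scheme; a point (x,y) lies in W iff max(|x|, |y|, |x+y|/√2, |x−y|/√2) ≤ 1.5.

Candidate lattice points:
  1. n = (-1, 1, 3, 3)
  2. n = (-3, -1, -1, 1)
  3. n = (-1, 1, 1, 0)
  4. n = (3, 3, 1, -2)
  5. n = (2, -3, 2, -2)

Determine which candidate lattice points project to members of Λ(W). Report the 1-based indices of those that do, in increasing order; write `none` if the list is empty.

π⊥(n) = n₀ + n₁ζ³ + n₂ζ⁶ + n₃ζ⁹ where ζ = e^{iπ/4}.
candidate 1: n = (-1, 1, 3, 3) → π⊥ ≈ (+0.41421, -0.17157); max(|x|,|y|,|x±y|/√2) = 0.41421 ≤ 1.5 ⇒ ∈ W
candidate 2: n = (-3, -1, -1, 1) → π⊥ ≈ (-1.58579, +1.00000); max(|x|,|y|,|x±y|/√2) = 1.82843 > 1.5 ⇒ ∉ W
candidate 3: n = (-1, 1, 1, 0) → π⊥ ≈ (-1.70711, -0.29289); max(|x|,|y|,|x±y|/√2) = 1.70711 > 1.5 ⇒ ∉ W
candidate 4: n = (3, 3, 1, -2) → π⊥ ≈ (-0.53553, -0.29289); max(|x|,|y|,|x±y|/√2) = 0.58579 ≤ 1.5 ⇒ ∈ W
candidate 5: n = (2, -3, 2, -2) → π⊥ ≈ (+2.70711, -5.53553); max(|x|,|y|,|x±y|/√2) = 5.82843 > 1.5 ⇒ ∉ W

1, 4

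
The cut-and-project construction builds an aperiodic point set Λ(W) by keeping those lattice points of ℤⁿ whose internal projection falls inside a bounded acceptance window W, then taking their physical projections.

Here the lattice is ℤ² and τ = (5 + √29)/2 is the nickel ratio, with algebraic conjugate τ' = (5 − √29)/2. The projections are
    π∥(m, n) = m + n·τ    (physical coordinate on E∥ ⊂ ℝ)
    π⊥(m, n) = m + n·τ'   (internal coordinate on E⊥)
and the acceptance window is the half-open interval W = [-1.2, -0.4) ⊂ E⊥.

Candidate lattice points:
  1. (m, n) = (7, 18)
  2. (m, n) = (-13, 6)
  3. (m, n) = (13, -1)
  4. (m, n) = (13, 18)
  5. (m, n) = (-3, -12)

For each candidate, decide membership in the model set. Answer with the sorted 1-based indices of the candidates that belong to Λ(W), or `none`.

5

τ' = (5−√29)/2 ≈ -0.1926.
candidate 1: (m,n)=(7,18) → π∥ = 7+18·τ ≈ 100.4665, π⊥ = 7+18·τ' ≈ 3.5335 ∉ [-1.2, -0.4) ⇒ out
candidate 2: (m,n)=(-13,6) → π∥ = -13+6·τ ≈ 18.1555, π⊥ = -13+6·τ' ≈ -14.1555 ∉ [-1.2, -0.4) ⇒ out
candidate 3: (m,n)=(13,-1) → π∥ = 13-1·τ ≈ 7.8074, π⊥ = 13-1·τ' ≈ 13.1926 ∉ [-1.2, -0.4) ⇒ out
candidate 4: (m,n)=(13,18) → π∥ = 13+18·τ ≈ 106.4665, π⊥ = 13+18·τ' ≈ 9.5335 ∉ [-1.2, -0.4) ⇒ out
candidate 5: (m,n)=(-3,-12) → π∥ = -3-12·τ ≈ -65.3110, π⊥ = -3-12·τ' ≈ -0.6890 ∈ [-1.2, -0.4) ⇒ IN Λ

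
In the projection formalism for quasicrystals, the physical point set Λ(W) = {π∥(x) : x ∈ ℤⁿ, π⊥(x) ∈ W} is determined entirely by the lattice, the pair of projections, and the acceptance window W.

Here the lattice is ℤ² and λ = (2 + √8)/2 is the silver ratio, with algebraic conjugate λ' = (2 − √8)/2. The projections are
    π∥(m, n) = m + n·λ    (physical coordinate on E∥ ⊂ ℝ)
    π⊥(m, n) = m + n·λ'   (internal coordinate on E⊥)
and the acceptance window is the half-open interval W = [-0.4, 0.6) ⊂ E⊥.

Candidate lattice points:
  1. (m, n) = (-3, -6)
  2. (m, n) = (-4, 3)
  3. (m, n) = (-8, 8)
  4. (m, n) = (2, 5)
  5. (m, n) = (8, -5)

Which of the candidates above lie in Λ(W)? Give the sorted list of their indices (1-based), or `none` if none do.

λ' = (2−√8)/2 ≈ -0.41421.
candidate 1: (m,n)=(-3,-6) → π∥ = -3-6·λ ≈ -17.48528, π⊥ = -3-6·λ' ≈ -0.51472 ∉ [-0.4, 0.6) ⇒ out
candidate 2: (m,n)=(-4,3) → π∥ = -4+3·λ ≈ 3.24264, π⊥ = -4+3·λ' ≈ -5.24264 ∉ [-0.4, 0.6) ⇒ out
candidate 3: (m,n)=(-8,8) → π∥ = -8+8·λ ≈ 11.31371, π⊥ = -8+8·λ' ≈ -11.31371 ∉ [-0.4, 0.6) ⇒ out
candidate 4: (m,n)=(2,5) → π∥ = 2+5·λ ≈ 14.07107, π⊥ = 2+5·λ' ≈ -0.07107 ∈ [-0.4, 0.6) ⇒ IN Λ
candidate 5: (m,n)=(8,-5) → π∥ = 8-5·λ ≈ -4.07107, π⊥ = 8-5·λ' ≈ 10.07107 ∉ [-0.4, 0.6) ⇒ out

4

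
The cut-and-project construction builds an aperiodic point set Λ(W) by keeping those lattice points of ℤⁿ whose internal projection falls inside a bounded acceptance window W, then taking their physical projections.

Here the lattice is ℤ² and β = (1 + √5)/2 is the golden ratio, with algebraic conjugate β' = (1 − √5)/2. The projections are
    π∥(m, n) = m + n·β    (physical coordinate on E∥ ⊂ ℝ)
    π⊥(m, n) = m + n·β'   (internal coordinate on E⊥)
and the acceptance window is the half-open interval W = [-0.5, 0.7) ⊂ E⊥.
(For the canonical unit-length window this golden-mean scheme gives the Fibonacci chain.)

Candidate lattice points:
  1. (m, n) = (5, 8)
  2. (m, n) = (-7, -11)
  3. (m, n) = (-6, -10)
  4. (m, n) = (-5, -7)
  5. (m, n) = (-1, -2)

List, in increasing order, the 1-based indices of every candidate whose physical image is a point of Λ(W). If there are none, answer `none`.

Compute β' = (1−√5)/2 = -0.6180, so π⊥(m,n) = m -0.6180·n.
candidate 1: (m,n)=(5,8) → π∥ = 5+8·β ≈ 17.9443, π⊥ = 5+8·β' ≈ 0.0557 ∈ [-0.5, 0.7) ⇒ IN Λ
candidate 2: (m,n)=(-7,-11) → π∥ = -7-11·β ≈ -24.7984, π⊥ = -7-11·β' ≈ -0.2016 ∈ [-0.5, 0.7) ⇒ IN Λ
candidate 3: (m,n)=(-6,-10) → π∥ = -6-10·β ≈ -22.1803, π⊥ = -6-10·β' ≈ 0.1803 ∈ [-0.5, 0.7) ⇒ IN Λ
candidate 4: (m,n)=(-5,-7) → π∥ = -5-7·β ≈ -16.3262, π⊥ = -5-7·β' ≈ -0.6738 ∉ [-0.5, 0.7) ⇒ out
candidate 5: (m,n)=(-1,-2) → π∥ = -1-2·β ≈ -4.2361, π⊥ = -1-2·β' ≈ 0.2361 ∈ [-0.5, 0.7) ⇒ IN Λ

1, 2, 3, 5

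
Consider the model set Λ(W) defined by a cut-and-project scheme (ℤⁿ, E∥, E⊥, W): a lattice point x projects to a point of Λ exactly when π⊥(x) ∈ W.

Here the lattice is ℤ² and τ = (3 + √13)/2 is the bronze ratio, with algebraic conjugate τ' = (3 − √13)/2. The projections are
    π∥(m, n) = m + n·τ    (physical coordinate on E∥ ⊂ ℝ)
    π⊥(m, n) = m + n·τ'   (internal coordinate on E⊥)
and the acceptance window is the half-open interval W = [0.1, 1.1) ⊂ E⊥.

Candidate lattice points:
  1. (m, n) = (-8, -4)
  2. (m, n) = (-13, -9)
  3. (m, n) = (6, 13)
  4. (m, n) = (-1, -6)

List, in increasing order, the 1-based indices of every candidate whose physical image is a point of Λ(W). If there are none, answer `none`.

Compute τ' = (3−√13)/2 = -0.3028, so π⊥(m,n) = m -0.3028·n.
[1] lift (-8,-4): star map gives -6.7889; window check 0.1 ≤ -6.7889 < 1.1 is false → out
[2] lift (-13,-9): star map gives -10.2750; window check 0.1 ≤ -10.2750 < 1.1 is false → out
[3] lift (6,13): star map gives 2.0639; window check 0.1 ≤ 2.0639 < 1.1 is false → out
[4] lift (-1,-6): star map gives 0.8167; window check 0.1 ≤ 0.8167 < 1.1 is true → IN Λ

4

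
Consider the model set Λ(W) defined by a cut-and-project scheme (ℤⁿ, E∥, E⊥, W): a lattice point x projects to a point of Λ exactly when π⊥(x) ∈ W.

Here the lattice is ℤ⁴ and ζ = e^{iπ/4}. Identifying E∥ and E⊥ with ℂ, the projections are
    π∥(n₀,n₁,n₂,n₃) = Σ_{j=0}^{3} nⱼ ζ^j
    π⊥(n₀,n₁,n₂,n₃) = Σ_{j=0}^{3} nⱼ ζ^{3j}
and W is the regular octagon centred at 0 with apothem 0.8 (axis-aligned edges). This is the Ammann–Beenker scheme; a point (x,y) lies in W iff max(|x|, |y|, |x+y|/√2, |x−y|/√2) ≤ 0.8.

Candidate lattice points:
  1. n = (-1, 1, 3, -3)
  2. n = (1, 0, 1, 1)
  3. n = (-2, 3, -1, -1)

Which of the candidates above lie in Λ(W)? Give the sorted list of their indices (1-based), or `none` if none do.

With ζ = e^{iπ/4} the internal vectors are ζ^0,ζ^3,ζ^6,ζ^9.
candidate 1: n = (-1, 1, 3, -3) → π⊥ ≈ (-3.8284, -4.4142); max(|x|,|y|,|x±y|/√2) = 5.8284 > 0.8 ⇒ ∉ W
candidate 2: n = (1, 0, 1, 1) → π⊥ ≈ (+1.7071, -0.2929); max(|x|,|y|,|x±y|/√2) = 1.7071 > 0.8 ⇒ ∉ W
candidate 3: n = (-2, 3, -1, -1) → π⊥ ≈ (-4.8284, +2.4142); max(|x|,|y|,|x±y|/√2) = 5.1213 > 0.8 ⇒ ∉ W

none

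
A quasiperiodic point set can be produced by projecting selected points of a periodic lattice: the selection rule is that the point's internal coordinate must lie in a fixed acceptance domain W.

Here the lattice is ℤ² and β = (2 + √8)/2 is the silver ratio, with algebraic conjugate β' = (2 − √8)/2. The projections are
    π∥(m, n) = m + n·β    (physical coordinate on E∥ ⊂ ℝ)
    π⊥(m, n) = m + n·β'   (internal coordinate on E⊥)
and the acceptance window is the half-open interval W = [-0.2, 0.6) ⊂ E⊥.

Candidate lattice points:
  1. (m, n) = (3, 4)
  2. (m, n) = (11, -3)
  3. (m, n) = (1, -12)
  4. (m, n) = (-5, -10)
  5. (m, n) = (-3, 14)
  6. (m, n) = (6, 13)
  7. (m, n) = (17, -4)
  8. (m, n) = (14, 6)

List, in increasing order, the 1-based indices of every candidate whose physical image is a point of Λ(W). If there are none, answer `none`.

Compute β' = (2−√8)/2 = -0.41421, so π⊥(m,n) = m -0.41421·n.
[1] lift (3,4): star map gives 1.34315; window check -0.2 ≤ 1.34315 < 0.6 is false → out
[2] lift (11,-3): star map gives 12.24264; window check -0.2 ≤ 12.24264 < 0.6 is false → out
[3] lift (1,-12): star map gives 5.97056; window check -0.2 ≤ 5.97056 < 0.6 is false → out
[4] lift (-5,-10): star map gives -0.85786; window check -0.2 ≤ -0.85786 < 0.6 is false → out
[5] lift (-3,14): star map gives -8.79899; window check -0.2 ≤ -8.79899 < 0.6 is false → out
[6] lift (6,13): star map gives 0.61522; window check -0.2 ≤ 0.61522 < 0.6 is false → out
[7] lift (17,-4): star map gives 18.65685; window check -0.2 ≤ 18.65685 < 0.6 is false → out
[8] lift (14,6): star map gives 11.51472; window check -0.2 ≤ 11.51472 < 0.6 is false → out

none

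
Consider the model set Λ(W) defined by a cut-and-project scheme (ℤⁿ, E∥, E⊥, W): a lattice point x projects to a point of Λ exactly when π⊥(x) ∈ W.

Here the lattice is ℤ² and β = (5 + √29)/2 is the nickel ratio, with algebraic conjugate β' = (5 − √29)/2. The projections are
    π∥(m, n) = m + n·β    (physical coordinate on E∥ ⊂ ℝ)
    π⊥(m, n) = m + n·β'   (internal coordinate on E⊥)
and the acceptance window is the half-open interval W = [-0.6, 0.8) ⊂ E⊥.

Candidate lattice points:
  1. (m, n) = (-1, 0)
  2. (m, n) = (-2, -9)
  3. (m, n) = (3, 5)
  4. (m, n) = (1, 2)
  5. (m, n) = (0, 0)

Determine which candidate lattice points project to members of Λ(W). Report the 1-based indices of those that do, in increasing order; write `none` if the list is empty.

2, 4, 5

Compute β' = (5−√29)/2 = -0.192582, so π⊥(m,n) = m -0.192582·n.
candidate 1: (m,n)=(-1,0) → π∥ = -1+0·β ≈ -1.000000, π⊥ = -1+0·β' ≈ -1.000000 ∉ [-0.6, 0.8) ⇒ out
candidate 2: (m,n)=(-2,-9) → π∥ = -2-9·β ≈ -48.733242, π⊥ = -2-9·β' ≈ -0.266758 ∈ [-0.6, 0.8) ⇒ IN Λ
candidate 3: (m,n)=(3,5) → π∥ = 3+5·β ≈ 28.962912, π⊥ = 3+5·β' ≈ 2.037088 ∉ [-0.6, 0.8) ⇒ out
candidate 4: (m,n)=(1,2) → π∥ = 1+2·β ≈ 11.385165, π⊥ = 1+2·β' ≈ 0.614835 ∈ [-0.6, 0.8) ⇒ IN Λ
candidate 5: (m,n)=(0,0) → π∥ = 0+0·β ≈ 0.000000, π⊥ = 0+0·β' ≈ 0.000000 ∈ [-0.6, 0.8) ⇒ IN Λ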